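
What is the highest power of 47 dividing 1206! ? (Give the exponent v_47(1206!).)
v_47(1206!) = 25

Legendre's formula: v_p(n!) = Σ_{k ≥ 1} ⌊n / p^k⌋. For p = 47, n = 1206, the terms are:
  ⌊1206/47^1⌋ = ⌊1206/47⌋ = 25
(the next term ⌊1206/47^2⌋ = 0, terminating the sum). Summing: v_47(1206!) = 25 = 25.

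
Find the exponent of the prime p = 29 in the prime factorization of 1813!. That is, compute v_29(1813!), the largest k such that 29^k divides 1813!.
v_29(1813!) = 64

Legendre's formula: v_p(n!) = Σ_{k ≥ 1} ⌊n / p^k⌋. For p = 29, n = 1813, the terms are:
  ⌊1813/29^1⌋ = ⌊1813/29⌋ = 62
  ⌊1813/29^2⌋ = ⌊1813/841⌋ = 2
(the next term ⌊1813/29^3⌋ = 0, terminating the sum). Summing: v_29(1813!) = 62 + 2 = 64.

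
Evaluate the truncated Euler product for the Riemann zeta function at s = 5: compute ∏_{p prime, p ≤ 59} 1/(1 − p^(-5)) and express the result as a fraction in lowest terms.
∏ = 9783623293724966042755527767857913576946767245571173033197003580720982191908567341/9435202489615342986287959538462812822601440308319131731232692023968655443618693120

The primes p ≤ 59 are [2, 3, 5, 7, 11, 13, 17, 19, 23, 29, 31, 37, 41, 43, 47, 53, 59]. For each prime, (1 − 1/p^5)^(-1) = p^5 / (p^5 − 1). The product is (1 − 1/2^5)^(-1), (1 − 1/3^5)^(-1), (1 − 1/5^5)^(-1), (1 − 1/7^5)^(-1), (1 − 1/11^5)^(-1), (1 − 1/13^5)^(-1), (1 − 1/17^5)^(-1), (1 − 1/19^5)^(-1), (1 − 1/23^5)^(-1), (1 − 1/29^5)^(-1), (1 − 1/31^5)^(-1), (1 − 1/37^5)^(-1), (1 − 1/41^5)^(-1), (1 − 1/43^5)^(-1), (1 − 1/47^5)^(-1), (1 − 1/53^5)^(-1), (1 − 1/59^5)^(-1) = ∏ p^5 / (p^5 − 1) = 9783623293724966042755527767857913576946767245571173033197003580720982191908567341/9435202489615342986287959538462812822601440308319131731232692023968655443618693120.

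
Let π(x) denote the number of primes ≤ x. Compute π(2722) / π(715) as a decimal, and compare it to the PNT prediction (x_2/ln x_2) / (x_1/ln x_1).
π(2722)/π(715) = 397/127 ≈ 3.1260;  PNT prediction ≈ 3.1635.

π(715) = 127 and π(2722) = 397, so π(2722)/π(715) ≈ 3.1260. The PNT-predicted ratio is (2722/ln(2722)) / (715/ln(715)) ≈ 3.1635. The two agree to within a few percent, as expected.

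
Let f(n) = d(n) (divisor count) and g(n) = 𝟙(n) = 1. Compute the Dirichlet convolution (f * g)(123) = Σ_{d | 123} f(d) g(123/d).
(d * 𝟙)(123) = 9

Divisors of 123: [1, 3, 41, 123]. For each d | 123:
  d = 1: d(1) · 𝟙(123/1) = 1 · 1 = 1
  d = 3: d(3) · 𝟙(123/3) = 2 · 1 = 2
  d = 41: d(41) · 𝟙(123/41) = 2 · 1 = 2
  d = 123: d(123) · 𝟙(123/123) = 4 · 1 = 4
Summing: (d * 𝟙)(123) = 1 + 2 + 2 + 4 = 9.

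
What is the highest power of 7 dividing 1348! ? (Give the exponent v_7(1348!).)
v_7(1348!) = 222

Legendre's formula: v_p(n!) = Σ_{k ≥ 1} ⌊n / p^k⌋. For p = 7, n = 1348, the terms are:
  ⌊1348/7^1⌋ = ⌊1348/7⌋ = 192
  ⌊1348/7^2⌋ = ⌊1348/49⌋ = 27
  ⌊1348/7^3⌋ = ⌊1348/343⌋ = 3
(the next term ⌊1348/7^4⌋ = 0, terminating the sum). Summing: v_7(1348!) = 192 + 27 + 3 = 222.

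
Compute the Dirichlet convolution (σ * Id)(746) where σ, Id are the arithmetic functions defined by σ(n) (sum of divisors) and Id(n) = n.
(σ * Id)(746) = 3735

Divisors of 746: [1, 2, 373, 746]. For each d | 746:
  d = 1: σ(1) · Id(746/1) = 1 · 746 = 746
  d = 2: σ(2) · Id(746/2) = 3 · 373 = 1119
  d = 373: σ(373) · Id(746/373) = 374 · 2 = 748
  d = 746: σ(746) · Id(746/746) = 1122 · 1 = 1122
Summing: (σ * Id)(746) = 746 + 1119 + 748 + 1122 = 3735.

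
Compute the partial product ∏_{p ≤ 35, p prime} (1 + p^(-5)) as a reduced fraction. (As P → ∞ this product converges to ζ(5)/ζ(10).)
∏ = 63844361159480726970812326794206836752384/61631932954678205462623400894081119262815

The primes p ≤ 35 are [2, 3, 5, 7, 11, 13, 17, 19, 23, 29, 31]. For each, (1 + 1/p^5) = (p^5 + 1)/p^5. Multiplying these fractions over p ∈ [2, 3, 5, 7, 11, 13, 17, 19, 23, 29, 31] gives 63844361159480726970812326794206836752384/61631932954678205462623400894081119262815. (In the limit P → ∞ this tends to ζ(5)/ζ(10).)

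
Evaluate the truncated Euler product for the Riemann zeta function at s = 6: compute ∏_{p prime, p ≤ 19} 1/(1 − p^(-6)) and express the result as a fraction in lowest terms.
∏ = 99475806666511821483705625/97780003061374251090837504

The primes p ≤ 19 are [2, 3, 5, 7, 11, 13, 17, 19]. For each prime, (1 − 1/p^6)^(-1) = p^6 / (p^6 − 1). The product is (1 − 1/2^6)^(-1), (1 − 1/3^6)^(-1), (1 − 1/5^6)^(-1), (1 − 1/7^6)^(-1), (1 − 1/11^6)^(-1), (1 − 1/13^6)^(-1), (1 − 1/17^6)^(-1), (1 − 1/19^6)^(-1) = ∏ p^6 / (p^6 − 1) = 99475806666511821483705625/97780003061374251090837504.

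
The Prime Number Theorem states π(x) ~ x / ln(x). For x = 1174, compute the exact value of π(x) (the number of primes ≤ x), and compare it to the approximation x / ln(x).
π(1174) = 193;  x/ln(x) ≈ 166.10;  relative error ≈ 13.94%.

Directly count primes up to 1174: π(1174) = 193. The PNT approximation gives 1174/ln(1174) ≈ 1174/7.06817 ≈ 166.10. Relative error (π(x) − x/ln(x)) / π(x) ≈ 13.94%; the approximation is known to undercount slightly (Li(x) is a better estimate).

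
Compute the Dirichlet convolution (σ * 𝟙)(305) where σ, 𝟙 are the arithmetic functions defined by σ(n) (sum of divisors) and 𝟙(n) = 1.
(σ * 𝟙)(305) = 441

Divisors of 305: [1, 5, 61, 305]. For each d | 305:
  d = 1: σ(1) · 𝟙(305/1) = 1 · 1 = 1
  d = 5: σ(5) · 𝟙(305/5) = 6 · 1 = 6
  d = 61: σ(61) · 𝟙(305/61) = 62 · 1 = 62
  d = 305: σ(305) · 𝟙(305/305) = 372 · 1 = 372
Summing: (σ * 𝟙)(305) = 1 + 6 + 62 + 372 = 441.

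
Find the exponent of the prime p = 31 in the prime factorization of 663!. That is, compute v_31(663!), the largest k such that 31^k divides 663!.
v_31(663!) = 21

Legendre's formula: v_p(n!) = Σ_{k ≥ 1} ⌊n / p^k⌋. For p = 31, n = 663, the terms are:
  ⌊663/31^1⌋ = ⌊663/31⌋ = 21
(the next term ⌊663/31^2⌋ = 0, terminating the sum). Summing: v_31(663!) = 21 = 21.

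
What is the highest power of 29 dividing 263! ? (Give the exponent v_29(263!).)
v_29(263!) = 9

Legendre's formula: v_p(n!) = Σ_{k ≥ 1} ⌊n / p^k⌋. For p = 29, n = 263, the terms are:
  ⌊263/29^1⌋ = ⌊263/29⌋ = 9
(the next term ⌊263/29^2⌋ = 0, terminating the sum). Summing: v_29(263!) = 9 = 9.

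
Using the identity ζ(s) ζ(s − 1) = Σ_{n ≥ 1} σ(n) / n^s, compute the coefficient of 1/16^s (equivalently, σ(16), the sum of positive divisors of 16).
σ(16) = 31

In the product (Σ m^0/m^s)(Σ k / k^s) = Σ (Σ_{d | n} d) / n^s, the coefficient of 1/n^s is σ(n) = Σ_{d | n} d. For n = 16, divisors are [1, 2, 4, 8, 16]; summing: σ(16) = 31.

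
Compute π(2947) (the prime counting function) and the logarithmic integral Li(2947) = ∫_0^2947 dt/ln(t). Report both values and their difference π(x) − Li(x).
π(2947) = 424;  Li(2947) ≈ 436.13;  π(x) − Li(x) ≈ -12.13.

Direct count of primes ≤ 2947 gives π(2947) = 424. Numerical evaluation of the logarithmic integral gives Li(2947) ≈ 436.13. The difference π(x) − Li(x) ≈ -12.13 is typically negative for small/moderate x (Li(x) overestimates), though Littlewood's theorem shows this sign changes infinitely often.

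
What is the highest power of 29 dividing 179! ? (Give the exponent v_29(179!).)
v_29(179!) = 6

Legendre's formula: v_p(n!) = Σ_{k ≥ 1} ⌊n / p^k⌋. For p = 29, n = 179, the terms are:
  ⌊179/29^1⌋ = ⌊179/29⌋ = 6
(the next term ⌊179/29^2⌋ = 0, terminating the sum). Summing: v_29(179!) = 6 = 6.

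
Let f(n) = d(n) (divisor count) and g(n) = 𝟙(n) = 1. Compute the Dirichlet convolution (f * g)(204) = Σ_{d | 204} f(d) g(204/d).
(d * 𝟙)(204) = 54

Divisors of 204: [1, 2, 3, 4, 6, 12, 17, 34, 51, 68, 102, 204]. For each d | 204:
  d = 1: d(1) · 𝟙(204/1) = 1 · 1 = 1
  d = 2: d(2) · 𝟙(204/2) = 2 · 1 = 2
  d = 3: d(3) · 𝟙(204/3) = 2 · 1 = 2
  d = 4: d(4) · 𝟙(204/4) = 3 · 1 = 3
  d = 6: d(6) · 𝟙(204/6) = 4 · 1 = 4
  d = 12: d(12) · 𝟙(204/12) = 6 · 1 = 6
  d = 17: d(17) · 𝟙(204/17) = 2 · 1 = 2
  d = 34: d(34) · 𝟙(204/34) = 4 · 1 = 4
  d = 51: d(51) · 𝟙(204/51) = 4 · 1 = 4
  d = 68: d(68) · 𝟙(204/68) = 6 · 1 = 6
  d = 102: d(102) · 𝟙(204/102) = 8 · 1 = 8
  d = 204: d(204) · 𝟙(204/204) = 12 · 1 = 12
Summing: (d * 𝟙)(204) = 1 + 2 + 2 + 3 + 4 + 6 + 2 + 4 + 4 + 6 + 8 + 12 = 54.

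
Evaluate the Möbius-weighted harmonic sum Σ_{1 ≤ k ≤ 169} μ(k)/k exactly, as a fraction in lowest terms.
Σ μ(k)/k = 3320595668723936105212130194759121950701456962705503856339925674/481473710367991963528473107950567214598209565303106537707981745635

Values of μ(k) for 1 ≤ k ≤ 169: μ(1) = 1, μ(2) = -1, μ(3) = -1, μ(5) = -1, μ(6) = 1, μ(7) = -1, μ(10) = 1, μ(11) = -1, μ(13) = -1, μ(14) = 1, μ(15) = 1, μ(17) = -1, μ(19) = -1, μ(21) = 1, μ(22) = 1, μ(23) = -1, μ(26) = 1, μ(29) = -1, μ(30) = -1, μ(31) = -1, μ(33) = 1, μ(34) = 1, μ(35) = 1, μ(37) = -1, μ(38) = 1, μ(39) = 1, μ(41) = -1, μ(42) = -1, μ(43) = -1, μ(46) = 1, μ(47) = -1, μ(51) = 1, μ(53) = -1, μ(55) = 1, μ(57) = 1, μ(58) = 1, μ(59) = -1, μ(61) = -1, μ(62) = 1, μ(65) = 1, μ(66) = -1, μ(67) = -1, μ(69) = 1, μ(70) = -1, μ(71) = -1, μ(73) = -1, μ(74) = 1, μ(77) = 1, μ(78) = -1, μ(79) = -1, μ(82) = 1, μ(83) = -1, μ(85) = 1, μ(86) = 1, μ(87) = 1, μ(89) = -1, μ(91) = 1, μ(93) = 1, μ(94) = 1, μ(95) = 1, μ(97) = -1, μ(101) = -1, μ(102) = -1, μ(103) = -1, μ(105) = -1, μ(106) = 1, μ(107) = -1, μ(109) = -1, μ(110) = -1, μ(111) = 1, μ(113) = -1, μ(114) = -1, μ(115) = 1, μ(118) = 1, μ(119) = 1, μ(122) = 1, μ(123) = 1, μ(127) = -1, μ(129) = 1, μ(130) = -1, μ(131) = -1, μ(133) = 1, μ(134) = 1, μ(137) = -1, μ(138) = -1, μ(139) = -1, μ(141) = 1, μ(142) = 1, μ(143) = 1, μ(145) = 1, μ(146) = 1, μ(149) = -1, μ(151) = -1, μ(154) = -1, μ(155) = 1, μ(157) = -1, μ(158) = 1, μ(159) = 1, μ(161) = 1, μ(163) = -1, μ(165) = -1, μ(166) = 1, μ(167) = -1, with μ = 0 on non-squarefree integers. Summing μ(k)/k for k where μ(k) ≠ 0 gives 3320595668723936105212130194759121950701456962705503856339925674/481473710367991963528473107950567214598209565303106537707981745635 ≈ 0.0069. (PNT ⟺ this sum → 0 as n → ∞.)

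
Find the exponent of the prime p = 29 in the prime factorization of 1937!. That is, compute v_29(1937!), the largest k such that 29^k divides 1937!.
v_29(1937!) = 68

Legendre's formula: v_p(n!) = Σ_{k ≥ 1} ⌊n / p^k⌋. For p = 29, n = 1937, the terms are:
  ⌊1937/29^1⌋ = ⌊1937/29⌋ = 66
  ⌊1937/29^2⌋ = ⌊1937/841⌋ = 2
(the next term ⌊1937/29^3⌋ = 0, terminating the sum). Summing: v_29(1937!) = 66 + 2 = 68.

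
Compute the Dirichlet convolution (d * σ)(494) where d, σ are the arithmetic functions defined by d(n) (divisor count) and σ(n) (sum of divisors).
(d * σ)(494) = 1760

Divisors of 494: [1, 2, 13, 19, 26, 38, 247, 494]. For each d | 494:
  d = 1: d(1) · σ(494/1) = 1 · 840 = 840
  d = 2: d(2) · σ(494/2) = 2 · 280 = 560
  d = 13: d(13) · σ(494/13) = 2 · 60 = 120
  d = 19: d(19) · σ(494/19) = 2 · 42 = 84
  d = 26: d(26) · σ(494/26) = 4 · 20 = 80
  d = 38: d(38) · σ(494/38) = 4 · 14 = 56
  d = 247: d(247) · σ(494/247) = 4 · 3 = 12
  d = 494: d(494) · σ(494/494) = 8 · 1 = 8
Summing: (d * σ)(494) = 840 + 560 + 120 + 84 + 80 + 56 + 12 + 8 = 1760.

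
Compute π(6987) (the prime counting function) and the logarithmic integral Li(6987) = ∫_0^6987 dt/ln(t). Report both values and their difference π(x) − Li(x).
π(6987) = 898;  Li(6987) ≈ 912.86;  π(x) − Li(x) ≈ -14.86.

Direct count of primes ≤ 6987 gives π(6987) = 898. Numerical evaluation of the logarithmic integral gives Li(6987) ≈ 912.86. The difference π(x) − Li(x) ≈ -14.86 is typically negative for small/moderate x (Li(x) overestimates), though Littlewood's theorem shows this sign changes infinitely often.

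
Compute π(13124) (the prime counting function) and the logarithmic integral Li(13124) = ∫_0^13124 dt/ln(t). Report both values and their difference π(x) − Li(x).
π(13124) = 1561;  Li(13124) ≈ 1580.19;  π(x) − Li(x) ≈ -19.19.

Direct count of primes ≤ 13124 gives π(13124) = 1561. Numerical evaluation of the logarithmic integral gives Li(13124) ≈ 1580.19. The difference π(x) − Li(x) ≈ -19.19 is typically negative for small/moderate x (Li(x) overestimates), though Littlewood's theorem shows this sign changes infinitely often.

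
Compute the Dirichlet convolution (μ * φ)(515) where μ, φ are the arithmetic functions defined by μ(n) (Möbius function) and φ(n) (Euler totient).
(μ * φ)(515) = 303

Divisors of 515: [1, 5, 103, 515]. For each d | 515:
  d = 1: μ(1) · φ(515/1) = 1 · 408 = 408
  d = 5: μ(5) · φ(515/5) = -1 · 102 = -102
  d = 103: μ(103) · φ(515/103) = -1 · 4 = -4
  d = 515: μ(515) · φ(515/515) = 1 · 1 = 1
Summing: (μ * φ)(515) = 408 + -102 + -4 + 1 = 303.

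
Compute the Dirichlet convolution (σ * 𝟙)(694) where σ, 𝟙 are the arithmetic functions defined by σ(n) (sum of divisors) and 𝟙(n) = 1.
(σ * 𝟙)(694) = 1396

Divisors of 694: [1, 2, 347, 694]. For each d | 694:
  d = 1: σ(1) · 𝟙(694/1) = 1 · 1 = 1
  d = 2: σ(2) · 𝟙(694/2) = 3 · 1 = 3
  d = 347: σ(347) · 𝟙(694/347) = 348 · 1 = 348
  d = 694: σ(694) · 𝟙(694/694) = 1044 · 1 = 1044
Summing: (σ * 𝟙)(694) = 1 + 3 + 348 + 1044 = 1396.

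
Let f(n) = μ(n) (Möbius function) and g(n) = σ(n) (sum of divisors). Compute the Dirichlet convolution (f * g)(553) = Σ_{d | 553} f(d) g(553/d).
(μ * σ)(553) = 553

Divisors of 553: [1, 7, 79, 553]. For each d | 553:
  d = 1: μ(1) · σ(553/1) = 1 · 640 = 640
  d = 7: μ(7) · σ(553/7) = -1 · 80 = -80
  d = 79: μ(79) · σ(553/79) = -1 · 8 = -8
  d = 553: μ(553) · σ(553/553) = 1 · 1 = 1
Summing: (μ * σ)(553) = 640 + -80 + -8 + 1 = 553.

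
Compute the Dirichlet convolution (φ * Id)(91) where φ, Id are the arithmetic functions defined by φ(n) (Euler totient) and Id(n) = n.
(φ * Id)(91) = 325

Divisors of 91: [1, 7, 13, 91]. For each d | 91:
  d = 1: φ(1) · Id(91/1) = 1 · 91 = 91
  d = 7: φ(7) · Id(91/7) = 6 · 13 = 78
  d = 13: φ(13) · Id(91/13) = 12 · 7 = 84
  d = 91: φ(91) · Id(91/91) = 72 · 1 = 72
Summing: (φ * Id)(91) = 91 + 78 + 84 + 72 = 325.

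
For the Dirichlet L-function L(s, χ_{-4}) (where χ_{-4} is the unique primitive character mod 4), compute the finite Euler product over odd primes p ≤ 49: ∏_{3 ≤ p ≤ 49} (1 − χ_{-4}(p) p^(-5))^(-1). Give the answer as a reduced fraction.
∏ = 7508883803148623376075754946450365737429310788606076172798130278074505/7537845509642297199917174706861149114875564283464393121061743521431552

The odd primes p ≤ 49 are [3, 5, 7, 11, 13, 17, 19, 23, 29, 31, 37, 41, 43, 47]. For each, χ(p) = 1 if p ≡ 1 mod 4, χ(p) = −1 if p ≡ 3 mod 4. Taking (1 − χ(p)/p^5)^(-1) = p^5/(p^5 − χ(p)): (1 − (-1)/3^5)^(-1) · (1 − (1)/5^5)^(-1) · (1 − (-1)/7^5)^(-1) · (1 − (-1)/11^5)^(-1) · (1 − (1)/13^5)^(-1) · (1 − (1)/17^5)^(-1) · (1 − (-1)/19^5)^(-1) · (1 − (-1)/23^5)^(-1) · (1 − (1)/29^5)^(-1) · (1 − (-1)/31^5)^(-1) · (1 − (1)/37^5)^(-1) · (1 − (1)/41^5)^(-1) · (1 − (-1)/43^5)^(-1) · (1 − (-1)/47^5)^(-1) = 7508883803148623376075754946450365737429310788606076172798130278074505/7537845509642297199917174706861149114875564283464393121061743521431552.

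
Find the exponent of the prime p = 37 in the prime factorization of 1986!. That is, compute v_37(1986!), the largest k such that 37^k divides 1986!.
v_37(1986!) = 54

Legendre's formula: v_p(n!) = Σ_{k ≥ 1} ⌊n / p^k⌋. For p = 37, n = 1986, the terms are:
  ⌊1986/37^1⌋ = ⌊1986/37⌋ = 53
  ⌊1986/37^2⌋ = ⌊1986/1369⌋ = 1
(the next term ⌊1986/37^3⌋ = 0, terminating the sum). Summing: v_37(1986!) = 53 + 1 = 54.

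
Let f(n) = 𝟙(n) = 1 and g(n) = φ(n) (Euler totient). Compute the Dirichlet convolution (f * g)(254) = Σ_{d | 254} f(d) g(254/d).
(𝟙 * φ)(254) = 254

Divisors of 254: [1, 2, 127, 254]. For each d | 254:
  d = 1: 𝟙(1) · φ(254/1) = 1 · 126 = 126
  d = 2: 𝟙(2) · φ(254/2) = 1 · 126 = 126
  d = 127: 𝟙(127) · φ(254/127) = 1 · 1 = 1
  d = 254: 𝟙(254) · φ(254/254) = 1 · 1 = 1
Summing: (𝟙 * φ)(254) = 126 + 126 + 1 + 1 = 254.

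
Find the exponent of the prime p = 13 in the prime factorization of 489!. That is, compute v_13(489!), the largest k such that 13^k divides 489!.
v_13(489!) = 39

Legendre's formula: v_p(n!) = Σ_{k ≥ 1} ⌊n / p^k⌋. For p = 13, n = 489, the terms are:
  ⌊489/13^1⌋ = ⌊489/13⌋ = 37
  ⌊489/13^2⌋ = ⌊489/169⌋ = 2
(the next term ⌊489/13^3⌋ = 0, terminating the sum). Summing: v_13(489!) = 37 + 2 = 39.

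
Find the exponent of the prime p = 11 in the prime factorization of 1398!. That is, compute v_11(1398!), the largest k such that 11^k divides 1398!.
v_11(1398!) = 139

Legendre's formula: v_p(n!) = Σ_{k ≥ 1} ⌊n / p^k⌋. For p = 11, n = 1398, the terms are:
  ⌊1398/11^1⌋ = ⌊1398/11⌋ = 127
  ⌊1398/11^2⌋ = ⌊1398/121⌋ = 11
  ⌊1398/11^3⌋ = ⌊1398/1331⌋ = 1
(the next term ⌊1398/11^4⌋ = 0, terminating the sum). Summing: v_11(1398!) = 127 + 11 + 1 = 139.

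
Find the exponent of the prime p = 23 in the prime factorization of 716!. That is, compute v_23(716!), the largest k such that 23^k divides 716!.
v_23(716!) = 32

Legendre's formula: v_p(n!) = Σ_{k ≥ 1} ⌊n / p^k⌋. For p = 23, n = 716, the terms are:
  ⌊716/23^1⌋ = ⌊716/23⌋ = 31
  ⌊716/23^2⌋ = ⌊716/529⌋ = 1
(the next term ⌊716/23^3⌋ = 0, terminating the sum). Summing: v_23(716!) = 31 + 1 = 32.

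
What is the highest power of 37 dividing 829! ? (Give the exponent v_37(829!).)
v_37(829!) = 22

Legendre's formula: v_p(n!) = Σ_{k ≥ 1} ⌊n / p^k⌋. For p = 37, n = 829, the terms are:
  ⌊829/37^1⌋ = ⌊829/37⌋ = 22
(the next term ⌊829/37^2⌋ = 0, terminating the sum). Summing: v_37(829!) = 22 = 22.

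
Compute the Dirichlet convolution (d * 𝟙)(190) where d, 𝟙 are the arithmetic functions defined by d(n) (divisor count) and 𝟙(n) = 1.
(d * 𝟙)(190) = 27

Divisors of 190: [1, 2, 5, 10, 19, 38, 95, 190]. For each d | 190:
  d = 1: d(1) · 𝟙(190/1) = 1 · 1 = 1
  d = 2: d(2) · 𝟙(190/2) = 2 · 1 = 2
  d = 5: d(5) · 𝟙(190/5) = 2 · 1 = 2
  d = 10: d(10) · 𝟙(190/10) = 4 · 1 = 4
  d = 19: d(19) · 𝟙(190/19) = 2 · 1 = 2
  d = 38: d(38) · 𝟙(190/38) = 4 · 1 = 4
  d = 95: d(95) · 𝟙(190/95) = 4 · 1 = 4
  d = 190: d(190) · 𝟙(190/190) = 8 · 1 = 8
Summing: (d * 𝟙)(190) = 1 + 2 + 2 + 4 + 2 + 4 + 4 + 8 = 27.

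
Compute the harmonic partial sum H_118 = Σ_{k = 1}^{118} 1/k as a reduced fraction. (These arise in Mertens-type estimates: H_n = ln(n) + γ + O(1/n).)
H_118 = 93018884434841482250701215017315081260434614082769/17379782769567790172972927968296006432665936992320

Direct summation: H_118 = 1 + 1/2 + ... + 1/118. The least common denominator is lcm(1, ..., 118) = 955888052326228459513511038256280353796626534577600; over this denominator the numerator is 955888052326228459513511038256280353796626534577600 + 477944026163114229756755519128140176898313267288800 + 318629350775409486504503679418760117932208844859200 + 238972013081557114878377759564070088449156633644400 + 191177610465245691902702207651256070759325306915520 + 159314675387704743252251839709380058966104422429600 + 136555436046604065644787291179468621970946647796800 + 119486006540778557439188879782035044224578316822200 + 106209783591803162168167893139586705977402948286400 + 95588805232622845951351103825628035379662653457760 + 86898913847838950864864639841480032163329684961600 + 79657337693852371626125919854690029483052211214800 + 73529850178940650731808541404329257984355887275200 + 68277718023302032822393645589734310985473323898400 + 63725870155081897300900735883752023586441768971840 + 59743003270389278719594439891017522112289158411100 + 56228708960366379971383002250369432576272149092800 + 53104891795901581084083946569793352988701474143200 + 50309897490854129448079528329277913357717186030400 + 47794402616311422975675551912814017689831326728880 + 45518478682201355214929097059822873990315549265600 + 43449456923919475432432319920740016081664842480800 + 41560350101140367804935262532881754512896805851200 + 39828668846926185813062959927345014741526105607400 + 38235522093049138380540441530251214151865061383104 + 36764925089470325365904270702164628992177943637600 + 35403261197267720722722631046528901992467649428800 + 34138859011651016411196822794867155492736661949200 + 32961656976766498603914173732975184613676777054400 + 31862935077540948650450367941876011793220884485920 + 30835098462136401919790678653428398509568597889600 + 29871501635194639359797219945508761056144579205550 + 28966304615946316954954879947160010721109894987200 + 28114354480183189985691501125184716288136074546400 + 27311087209320813128957458235893724394189329559360 + 26552445897950790542041973284896676494350737071600 + 25834812225033201608473271304223793345854771204800 + 25154948745427064724039764164638956678858593015200 + 24509950059646883577269513801443085994785295758400 + 23897201308155711487837775956407008844915663364440 + 23314342739664108768622220445275130580405525233600 + 22759239341100677607464548529911436995157774632800 + 22229954705261126965430489261773961716200617083200 + 21724728461959737716216159960370008040832421240400 + 21241956718360632433633578627917341195480589657280 + 20780175050570183902467631266440877256448402925600 + 20338043666515499138585341239495326676523968820800 + 19914334423463092906531479963672507370763052803700 + 19507919435229152234969613025638374567278092542400 + 19117761046524569190270220765125607075932530691552 + 18742902986788793323794334083456477525424049697600 + 18382462544735162682952135351082314496088971818800 + 18035623628796763387047378080307176486728802539200 + 17701630598633860361361315523264450996233824714400 + 17379782769567790172972927968296006432665936992320 + 17069429505825508205598411397433577746368330974600 + 16769965830284709816026509443092637785905728676800 + 16480828488383249301957086866487592306838388527200 + 16201492412308956940906966750106446674519093806400 + 15931467538770474325225183970938005896610442242960 + 15670295939774237041205098987807874652403713681600 + 15417549231068200959895339326714199254784298944800 + 15172826227400451738309699019940957996771849755200 + 14935750817597319679898609972754380528072289602775 + 14705970035788130146361708280865851596871177455040 + 14483152307973158477477439973580005360554947493600 + 14266985855615350141992702063526572444725769172800 + 14057177240091594992845750562592358144068037273200 + 13853450033713455934978420844293918170965601950400 + 13655543604660406564478729117946862197094664779680 + 13463212004594767035401563919102540194318683585600 + 13276222948975395271020986642448338247175368535800 + 13094356881181211774157685455565484298583925131200 + 12917406112516600804236635652111896672927385602400 + 12745174031016379460180147176750404717288353794368 + 12577474372713532362019882082319478339429296507600 + 12414130549691278694980662834497147451904240708800 + 12254975029823441788634756900721542997392647879200 + 12099848763623145057133051117168105744261095374400 + 11948600654077855743918887978203504422457831682220 + 11801087065755906907574210348842967330822549809600 + 11657171369832054384311110222637565290202762616800 + 11516723522002752524259169135617835587911163067200 + 11379619670550338803732274264955718497578887316400 + 11245741792073275994276600450073886515254429818560 + 11114977352630563482715244630886980858100308541600 + 10987218992255499534638057910991728204558925684800 + 10862364230979868858108079980185004020416210620200 + 10740315194676724264196753238834610716816028478400 + 10620978359180316216816789313958670597740294828640 + 10504264311277235818829791629189893997765126753600 + 10390087525285091951233815633220438628224201462800 + 10278366154045467306596892884476132836522865963200 + 10169021833257749569292670619747663338261984410400 + 10061979498170825889615905665855582671543437206080 + 9957167211731546453265739981836253685381526401850 + 9854516003363179994984649878930725296872438500800 + 9753959717614576117484806512819187283639046271200 + 9655434871982105651651626649053336907036631662400 + 9558880523262284595135110382562803537966265345776 + 9464238141843846133797138992636439146501252817600 + 9371451493394396661897167041728238762712024848800 + 9280466527439111257412728526760003434918704219200 + 9191231272367581341476067675541157248044485909400 + 9103695736440271042985819411964574798063109853120 + 9017811814398381693523689040153588243364401269600 + 8933533199310546350593561105198881811183425556800 + 8850815299316930180680657761632225498116912357200 + 8769615158956224399206523286754865631161711326400 + 8689891384783895086486463984148003216332968496160 + 8611604075011067202824423768074597781951590401600 + 8534714752912754102799205698716788873184165487300 + 8459186303771933270031071135011330564571916235200 + 8384982915142354908013254721546318892952864338400 + 8312070020228073560987052506576350902579361170240 + 8240414244191624650978543433243796153419194263600 + 8169983353215627859089837933814361998261765252800 + 8100746206154478470453483375053223337259546903200 = 5116038643916281523788566825952329469323903774552295, so H_118 = 5116038643916281523788566825952329469323903774552295/955888052326228459513511038256280353796626534577600; reducing by gcd(5116038643916281523788566825952329469323903774552295, 955888052326228459513511038256280353796626534577600) = 55 gives 93018884434841482250701215017315081260434614082769/17379782769567790172972927968296006432665936992320 ≈ 5.35213. (The PNT-adjacent estimate ln(118) + γ ≈ 5.34790 matches within O(1/n).)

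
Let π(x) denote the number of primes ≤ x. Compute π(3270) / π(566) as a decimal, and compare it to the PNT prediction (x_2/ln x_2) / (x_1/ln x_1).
π(3270)/π(566) = 461/103 ≈ 4.4757;  PNT prediction ≈ 4.5252.

π(566) = 103 and π(3270) = 461, so π(3270)/π(566) ≈ 4.4757. The PNT-predicted ratio is (3270/ln(3270)) / (566/ln(566)) ≈ 4.5252. The two agree to within a few percent, as expected.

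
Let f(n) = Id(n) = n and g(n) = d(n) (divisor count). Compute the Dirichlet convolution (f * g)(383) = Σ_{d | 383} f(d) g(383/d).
(Id * d)(383) = 385

Divisors of 383: [1, 383]. For each d | 383:
  d = 1: Id(1) · d(383/1) = 1 · 2 = 2
  d = 383: Id(383) · d(383/383) = 383 · 1 = 383
Summing: (Id * d)(383) = 2 + 383 = 385.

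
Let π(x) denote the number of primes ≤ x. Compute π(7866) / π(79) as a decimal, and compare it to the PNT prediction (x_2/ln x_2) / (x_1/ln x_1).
π(7866)/π(79) = 992/22 ≈ 45.0909;  PNT prediction ≈ 48.5005.

π(79) = 22 and π(7866) = 992, so π(7866)/π(79) ≈ 45.0909. The PNT-predicted ratio is (7866/ln(7866)) / (79/ln(79)) ≈ 48.5005. The two agree to within a few percent, as expected.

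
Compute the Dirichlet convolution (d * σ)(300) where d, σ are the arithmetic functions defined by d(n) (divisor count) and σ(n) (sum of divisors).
(d * σ)(300) = 4416

Divisors of 300: [1, 2, 3, 4, 5, 6, 10, 12, 15, 20, 25, 30, 50, 60, 75, 100, 150, 300]. For each d | 300:
  d = 1: d(1) · σ(300/1) = 1 · 868 = 868
  d = 2: d(2) · σ(300/2) = 2 · 372 = 744
  d = 3: d(3) · σ(300/3) = 2 · 217 = 434
  d = 4: d(4) · σ(300/4) = 3 · 124 = 372
  d = 5: d(5) · σ(300/5) = 2 · 168 = 336
  d = 6: d(6) · σ(300/6) = 4 · 93 = 372
  d = 10: d(10) · σ(300/10) = 4 · 72 = 288
  d = 12: d(12) · σ(300/12) = 6 · 31 = 186
  d = 15: d(15) · σ(300/15) = 4 · 42 = 168
  d = 20: d(20) · σ(300/20) = 6 · 24 = 144
  d = 25: d(25) · σ(300/25) = 3 · 28 = 84
  d = 30: d(30) · σ(300/30) = 8 · 18 = 144
  d = 50: d(50) · σ(300/50) = 6 · 12 = 72
  d = 60: d(60) · σ(300/60) = 12 · 6 = 72
  d = 75: d(75) · σ(300/75) = 6 · 7 = 42
  d = 100: d(100) · σ(300/100) = 9 · 4 = 36
  d = 150: d(150) · σ(300/150) = 12 · 3 = 36
  d = 300: d(300) · σ(300/300) = 18 · 1 = 18
Summing: (d * σ)(300) = 868 + 744 + 434 + 372 + 336 + 372 + 288 + 186 + 168 + 144 + 84 + 144 + 72 + 72 + 42 + 36 + 36 + 18 = 4416.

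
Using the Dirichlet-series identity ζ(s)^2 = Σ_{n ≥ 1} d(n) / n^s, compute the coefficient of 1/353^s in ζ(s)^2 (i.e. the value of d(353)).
d(353) = 2

ζ(s)^2 = (Σ 1/m^s)(Σ 1/k^s). The coefficient of 1/n^s in the product is the number of ordered pairs (m, k) with mk = n, which equals d(n). For n = 353, divisors are [1, 353], so d(353) = 2.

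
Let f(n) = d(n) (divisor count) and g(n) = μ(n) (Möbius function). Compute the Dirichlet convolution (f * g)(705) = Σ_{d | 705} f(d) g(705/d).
(d * μ)(705) = 1

Divisors of 705: [1, 3, 5, 15, 47, 141, 235, 705]. For each d | 705:
  d = 1: d(1) · μ(705/1) = 1 · -1 = -1
  d = 3: d(3) · μ(705/3) = 2 · 1 = 2
  d = 5: d(5) · μ(705/5) = 2 · 1 = 2
  d = 15: d(15) · μ(705/15) = 4 · -1 = -4
  d = 47: d(47) · μ(705/47) = 2 · 1 = 2
  d = 141: d(141) · μ(705/141) = 4 · -1 = -4
  d = 235: d(235) · μ(705/235) = 4 · -1 = -4
  d = 705: d(705) · μ(705/705) = 8 · 1 = 8
Summing: (d * μ)(705) = -1 + 2 + 2 + -4 + 2 + -4 + -4 + 8 = 1.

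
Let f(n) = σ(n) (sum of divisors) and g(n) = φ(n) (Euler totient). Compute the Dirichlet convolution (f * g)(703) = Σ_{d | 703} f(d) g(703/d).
(σ * φ)(703) = 2812

Divisors of 703: [1, 19, 37, 703]. For each d | 703:
  d = 1: σ(1) · φ(703/1) = 1 · 648 = 648
  d = 19: σ(19) · φ(703/19) = 20 · 36 = 720
  d = 37: σ(37) · φ(703/37) = 38 · 18 = 684
  d = 703: σ(703) · φ(703/703) = 760 · 1 = 760
Summing: (σ * φ)(703) = 648 + 720 + 684 + 760 = 2812.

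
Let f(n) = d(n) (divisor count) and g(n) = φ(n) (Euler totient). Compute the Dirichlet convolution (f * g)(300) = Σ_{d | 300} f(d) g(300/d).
(d * φ)(300) = 868

Divisors of 300: [1, 2, 3, 4, 5, 6, 10, 12, 15, 20, 25, 30, 50, 60, 75, 100, 150, 300]. For each d | 300:
  d = 1: d(1) · φ(300/1) = 1 · 80 = 80
  d = 2: d(2) · φ(300/2) = 2 · 40 = 80
  d = 3: d(3) · φ(300/3) = 2 · 40 = 80
  d = 4: d(4) · φ(300/4) = 3 · 40 = 120
  d = 5: d(5) · φ(300/5) = 2 · 16 = 32
  d = 6: d(6) · φ(300/6) = 4 · 20 = 80
  d = 10: d(10) · φ(300/10) = 4 · 8 = 32
  d = 12: d(12) · φ(300/12) = 6 · 20 = 120
  d = 15: d(15) · φ(300/15) = 4 · 8 = 32
  d = 20: d(20) · φ(300/20) = 6 · 8 = 48
  d = 25: d(25) · φ(300/25) = 3 · 4 = 12
  d = 30: d(30) · φ(300/30) = 8 · 4 = 32
  d = 50: d(50) · φ(300/50) = 6 · 2 = 12
  d = 60: d(60) · φ(300/60) = 12 · 4 = 48
  d = 75: d(75) · φ(300/75) = 6 · 2 = 12
  d = 100: d(100) · φ(300/100) = 9 · 2 = 18
  d = 150: d(150) · φ(300/150) = 12 · 1 = 12
  d = 300: d(300) · φ(300/300) = 18 · 1 = 18
Summing: (d * φ)(300) = 80 + 80 + 80 + 120 + 32 + 80 + 32 + 120 + 32 + 48 + 12 + 32 + 12 + 48 + 12 + 18 + 12 + 18 = 868.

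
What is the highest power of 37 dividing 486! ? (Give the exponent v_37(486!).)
v_37(486!) = 13

Legendre's formula: v_p(n!) = Σ_{k ≥ 1} ⌊n / p^k⌋. For p = 37, n = 486, the terms are:
  ⌊486/37^1⌋ = ⌊486/37⌋ = 13
(the next term ⌊486/37^2⌋ = 0, terminating the sum). Summing: v_37(486!) = 13 = 13.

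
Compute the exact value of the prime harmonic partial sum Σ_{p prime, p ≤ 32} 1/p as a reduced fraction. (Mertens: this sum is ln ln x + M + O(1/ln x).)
Σ 1/p = 314016924901/200560490130

π(32) = 11, so the primes ≤ 32 are [2, 3, 5, 7, 11, 13, 17, 19, 23, 29, 31]. Summing 1/p over these primes: 314016924901/200560490130 ≈ 1.5657. Mertens estimate ln ln(32) + 0.2615 ≈ 1.5044.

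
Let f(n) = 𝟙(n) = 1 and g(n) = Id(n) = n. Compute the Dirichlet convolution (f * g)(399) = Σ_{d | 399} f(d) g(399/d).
(𝟙 * Id)(399) = 640

Divisors of 399: [1, 3, 7, 19, 21, 57, 133, 399]. For each d | 399:
  d = 1: 𝟙(1) · Id(399/1) = 1 · 399 = 399
  d = 3: 𝟙(3) · Id(399/3) = 1 · 133 = 133
  d = 7: 𝟙(7) · Id(399/7) = 1 · 57 = 57
  d = 19: 𝟙(19) · Id(399/19) = 1 · 21 = 21
  d = 21: 𝟙(21) · Id(399/21) = 1 · 19 = 19
  d = 57: 𝟙(57) · Id(399/57) = 1 · 7 = 7
  d = 133: 𝟙(133) · Id(399/133) = 1 · 3 = 3
  d = 399: 𝟙(399) · Id(399/399) = 1 · 1 = 1
Summing: (𝟙 * Id)(399) = 399 + 133 + 57 + 21 + 19 + 7 + 3 + 1 = 640.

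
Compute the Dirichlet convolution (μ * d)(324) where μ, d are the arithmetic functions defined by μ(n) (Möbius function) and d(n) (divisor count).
(μ * d)(324) = 1

Divisors of 324: [1, 2, 3, 4, 6, 9, 12, 18, 27, 36, 54, 81, 108, 162, 324]. For each d | 324:
  d = 1: μ(1) · d(324/1) = 1 · 15 = 15
  d = 2: μ(2) · d(324/2) = -1 · 10 = -10
  d = 3: μ(3) · d(324/3) = -1 · 12 = -12
  d = 4: μ(4) · d(324/4) = 0 · 5 = 0
  d = 6: μ(6) · d(324/6) = 1 · 8 = 8
  d = 9: μ(9) · d(324/9) = 0 · 9 = 0
  d = 12: μ(12) · d(324/12) = 0 · 4 = 0
  d = 18: μ(18) · d(324/18) = 0 · 6 = 0
  d = 27: μ(27) · d(324/27) = 0 · 6 = 0
  d = 36: μ(36) · d(324/36) = 0 · 3 = 0
  d = 54: μ(54) · d(324/54) = 0 · 4 = 0
  d = 81: μ(81) · d(324/81) = 0 · 3 = 0
  d = 108: μ(108) · d(324/108) = 0 · 2 = 0
  d = 162: μ(162) · d(324/162) = 0 · 2 = 0
  d = 324: μ(324) · d(324/324) = 0 · 1 = 0
Summing: (μ * d)(324) = 15 + -10 + -12 + 0 + 8 + 0 + 0 + 0 + 0 + 0 + 0 + 0 + 0 + 0 + 0 = 1.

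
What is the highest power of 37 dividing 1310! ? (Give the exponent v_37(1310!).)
v_37(1310!) = 35

Legendre's formula: v_p(n!) = Σ_{k ≥ 1} ⌊n / p^k⌋. For p = 37, n = 1310, the terms are:
  ⌊1310/37^1⌋ = ⌊1310/37⌋ = 35
(the next term ⌊1310/37^2⌋ = 0, terminating the sum). Summing: v_37(1310!) = 35 = 35.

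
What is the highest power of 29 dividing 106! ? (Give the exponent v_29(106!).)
v_29(106!) = 3

Legendre's formula: v_p(n!) = Σ_{k ≥ 1} ⌊n / p^k⌋. For p = 29, n = 106, the terms are:
  ⌊106/29^1⌋ = ⌊106/29⌋ = 3
(the next term ⌊106/29^2⌋ = 0, terminating the sum). Summing: v_29(106!) = 3 = 3.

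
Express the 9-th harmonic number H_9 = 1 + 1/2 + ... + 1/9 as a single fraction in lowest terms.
H_9 = 7129/2520

Direct summation: H_9 = 1 + 1/2 + ... + 1/9. The least common denominator is lcm(1, ..., 9) = 2520; over this denominator the numerator is 2520 + 1260 + 840 + 630 + 504 + 420 + 360 + 315 + 280 = 7129, so H_9 = 7129/2520 (already in lowest terms) ≈ 2.82897. (The PNT-adjacent estimate ln(9) + γ ≈ 2.77444 matches within O(1/n).)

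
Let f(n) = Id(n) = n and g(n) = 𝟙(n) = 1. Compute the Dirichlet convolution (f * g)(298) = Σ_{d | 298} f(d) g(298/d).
(Id * 𝟙)(298) = 450

Divisors of 298: [1, 2, 149, 298]. For each d | 298:
  d = 1: Id(1) · 𝟙(298/1) = 1 · 1 = 1
  d = 2: Id(2) · 𝟙(298/2) = 2 · 1 = 2
  d = 149: Id(149) · 𝟙(298/149) = 149 · 1 = 149
  d = 298: Id(298) · 𝟙(298/298) = 298 · 1 = 298
Summing: (Id * 𝟙)(298) = 1 + 2 + 149 + 298 = 450.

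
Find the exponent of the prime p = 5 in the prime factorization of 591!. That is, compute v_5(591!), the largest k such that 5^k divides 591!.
v_5(591!) = 145

Legendre's formula: v_p(n!) = Σ_{k ≥ 1} ⌊n / p^k⌋. For p = 5, n = 591, the terms are:
  ⌊591/5^1⌋ = ⌊591/5⌋ = 118
  ⌊591/5^2⌋ = ⌊591/25⌋ = 23
  ⌊591/5^3⌋ = ⌊591/125⌋ = 4
(the next term ⌊591/5^4⌋ = 0, terminating the sum). Summing: v_5(591!) = 118 + 23 + 4 = 145.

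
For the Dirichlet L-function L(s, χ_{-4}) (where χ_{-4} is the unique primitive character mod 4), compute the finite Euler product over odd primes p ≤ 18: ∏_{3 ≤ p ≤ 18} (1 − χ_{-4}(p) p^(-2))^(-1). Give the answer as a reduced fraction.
∏ = 41368327/44974080

The odd primes p ≤ 18 are [3, 5, 7, 11, 13, 17]. For each, χ(p) = 1 if p ≡ 1 mod 4, χ(p) = −1 if p ≡ 3 mod 4. Taking (1 − χ(p)/p^2)^(-1) = p^2/(p^2 − χ(p)): (1 − (-1)/3^2)^(-1) · (1 − (1)/5^2)^(-1) · (1 − (-1)/7^2)^(-1) · (1 − (-1)/11^2)^(-1) · (1 − (1)/13^2)^(-1) · (1 − (1)/17^2)^(-1) = 41368327/44974080.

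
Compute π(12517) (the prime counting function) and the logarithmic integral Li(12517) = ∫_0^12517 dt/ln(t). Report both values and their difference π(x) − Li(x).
π(12517) = 1495;  Li(12517) ≈ 1516.02;  π(x) − Li(x) ≈ -21.02.

Direct count of primes ≤ 12517 gives π(12517) = 1495. Numerical evaluation of the logarithmic integral gives Li(12517) ≈ 1516.02. The difference π(x) − Li(x) ≈ -21.02 is typically negative for small/moderate x (Li(x) overestimates), though Littlewood's theorem shows this sign changes infinitely often.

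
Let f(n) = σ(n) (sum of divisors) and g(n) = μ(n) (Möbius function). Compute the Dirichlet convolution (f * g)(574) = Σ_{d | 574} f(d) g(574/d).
(σ * μ)(574) = 574

Divisors of 574: [1, 2, 7, 14, 41, 82, 287, 574]. For each d | 574:
  d = 1: σ(1) · μ(574/1) = 1 · -1 = -1
  d = 2: σ(2) · μ(574/2) = 3 · 1 = 3
  d = 7: σ(7) · μ(574/7) = 8 · 1 = 8
  d = 14: σ(14) · μ(574/14) = 24 · -1 = -24
  d = 41: σ(41) · μ(574/41) = 42 · 1 = 42
  d = 82: σ(82) · μ(574/82) = 126 · -1 = -126
  d = 287: σ(287) · μ(574/287) = 336 · -1 = -336
  d = 574: σ(574) · μ(574/574) = 1008 · 1 = 1008
Summing: (σ * μ)(574) = -1 + 3 + 8 + -24 + 42 + -126 + -336 + 1008 = 574.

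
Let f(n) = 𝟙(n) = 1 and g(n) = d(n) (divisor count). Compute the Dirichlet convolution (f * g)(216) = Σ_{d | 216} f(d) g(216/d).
(𝟙 * d)(216) = 100

Divisors of 216: [1, 2, 3, 4, 6, 8, 9, 12, 18, 24, 27, 36, 54, 72, 108, 216]. For each d | 216:
  d = 1: 𝟙(1) · d(216/1) = 1 · 16 = 16
  d = 2: 𝟙(2) · d(216/2) = 1 · 12 = 12
  d = 3: 𝟙(3) · d(216/3) = 1 · 12 = 12
  d = 4: 𝟙(4) · d(216/4) = 1 · 8 = 8
  d = 6: 𝟙(6) · d(216/6) = 1 · 9 = 9
  d = 8: 𝟙(8) · d(216/8) = 1 · 4 = 4
  d = 9: 𝟙(9) · d(216/9) = 1 · 8 = 8
  d = 12: 𝟙(12) · d(216/12) = 1 · 6 = 6
  d = 18: 𝟙(18) · d(216/18) = 1 · 6 = 6
  d = 24: 𝟙(24) · d(216/24) = 1 · 3 = 3
  d = 27: 𝟙(27) · d(216/27) = 1 · 4 = 4
  d = 36: 𝟙(36) · d(216/36) = 1 · 4 = 4
  d = 54: 𝟙(54) · d(216/54) = 1 · 3 = 3
  d = 72: 𝟙(72) · d(216/72) = 1 · 2 = 2
  d = 108: 𝟙(108) · d(216/108) = 1 · 2 = 2
  d = 216: 𝟙(216) · d(216/216) = 1 · 1 = 1
Summing: (𝟙 * d)(216) = 16 + 12 + 12 + 8 + 9 + 4 + 8 + 6 + 6 + 3 + 4 + 4 + 3 + 2 + 2 + 1 = 100.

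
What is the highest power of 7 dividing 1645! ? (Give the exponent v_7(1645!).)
v_7(1645!) = 272

Legendre's formula: v_p(n!) = Σ_{k ≥ 1} ⌊n / p^k⌋. For p = 7, n = 1645, the terms are:
  ⌊1645/7^1⌋ = ⌊1645/7⌋ = 235
  ⌊1645/7^2⌋ = ⌊1645/49⌋ = 33
  ⌊1645/7^3⌋ = ⌊1645/343⌋ = 4
(the next term ⌊1645/7^4⌋ = 0, terminating the sum). Summing: v_7(1645!) = 235 + 33 + 4 = 272.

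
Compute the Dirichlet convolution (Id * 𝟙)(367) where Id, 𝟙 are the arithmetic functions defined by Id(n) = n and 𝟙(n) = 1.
(Id * 𝟙)(367) = 368

Divisors of 367: [1, 367]. For each d | 367:
  d = 1: Id(1) · 𝟙(367/1) = 1 · 1 = 1
  d = 367: Id(367) · 𝟙(367/367) = 367 · 1 = 367
Summing: (Id * 𝟙)(367) = 1 + 367 = 368.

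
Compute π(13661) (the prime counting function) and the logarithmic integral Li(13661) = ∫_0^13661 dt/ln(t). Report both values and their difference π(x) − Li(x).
π(13661) = 1613;  Li(13661) ≈ 1636.70;  π(x) − Li(x) ≈ -23.70.

Direct count of primes ≤ 13661 gives π(13661) = 1613. Numerical evaluation of the logarithmic integral gives Li(13661) ≈ 1636.70. The difference π(x) − Li(x) ≈ -23.70 is typically negative for small/moderate x (Li(x) overestimates), though Littlewood's theorem shows this sign changes infinitely often.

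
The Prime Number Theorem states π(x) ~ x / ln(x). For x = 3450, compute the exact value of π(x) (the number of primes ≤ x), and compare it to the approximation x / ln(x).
π(3450) = 482;  x/ln(x) ≈ 423.51;  relative error ≈ 12.13%.

Directly count primes up to 3450: π(3450) = 482. The PNT approximation gives 3450/ln(3450) ≈ 3450/8.14613 ≈ 423.51. Relative error (π(x) − x/ln(x)) / π(x) ≈ 12.13%; the approximation is known to undercount slightly (Li(x) is a better estimate).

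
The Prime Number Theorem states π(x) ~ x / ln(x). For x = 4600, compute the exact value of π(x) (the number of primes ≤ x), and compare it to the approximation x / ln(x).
π(4600) = 622;  x/ln(x) ≈ 545.42;  relative error ≈ 12.31%.

Directly count primes up to 4600: π(4600) = 622. The PNT approximation gives 4600/ln(4600) ≈ 4600/8.43381 ≈ 545.42. Relative error (π(x) − x/ln(x)) / π(x) ≈ 12.31%; the approximation is known to undercount slightly (Li(x) is a better estimate).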